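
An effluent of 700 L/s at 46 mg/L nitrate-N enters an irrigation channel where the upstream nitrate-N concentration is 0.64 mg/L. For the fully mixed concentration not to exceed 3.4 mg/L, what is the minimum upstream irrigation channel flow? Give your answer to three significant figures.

Set C_mix = 3.4: (Q·0.6400 + 700.0·46.00) / (Q + 700.0) = 3.4
→ Q = 700.0·(46.00 − 3.4)/(3.4 − 0.6400) = 10800 L/s.

10800 L/s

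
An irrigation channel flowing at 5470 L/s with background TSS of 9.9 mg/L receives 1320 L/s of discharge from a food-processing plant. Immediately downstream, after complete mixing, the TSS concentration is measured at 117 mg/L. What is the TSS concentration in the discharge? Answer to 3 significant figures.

Mass balance: 5470·9.900 + 1320·Cₑ = 6790·117.0
→ Cₑ = (6790·117.0 − 5470·9.900) / 1320 = 560.8 mg/L.

561 mg/L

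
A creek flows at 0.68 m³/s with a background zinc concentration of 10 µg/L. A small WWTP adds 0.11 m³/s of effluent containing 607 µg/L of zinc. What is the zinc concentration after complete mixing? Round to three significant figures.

After mixing, C = (0.6800·10.00 + 0.1100·607.0) / 0.7900 = 73.57/0.7900 = 93.13 µg/L.

93.1 µg/L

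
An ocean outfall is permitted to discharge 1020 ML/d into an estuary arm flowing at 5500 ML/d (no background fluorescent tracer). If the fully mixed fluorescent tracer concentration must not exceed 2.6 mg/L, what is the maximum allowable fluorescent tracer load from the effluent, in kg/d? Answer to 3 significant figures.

Mass balance at the limit: 5500·0 + 1020·Cₑ = 6520·2.6 → Cₑ = 16.62 mg/L.
1020 ML/d = 11.81 m³/s. Load = 11.81 m³/s × 16.62 g/m³ × 86 400 s/d = 16950 kg/d.

17000 kg/d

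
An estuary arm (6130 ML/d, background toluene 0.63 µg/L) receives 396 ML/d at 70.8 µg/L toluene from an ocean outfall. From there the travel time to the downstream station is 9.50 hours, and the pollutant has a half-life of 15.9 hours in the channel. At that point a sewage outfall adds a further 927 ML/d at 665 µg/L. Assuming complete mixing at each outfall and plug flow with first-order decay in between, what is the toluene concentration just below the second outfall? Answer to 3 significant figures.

After mixing, C = (6130·0.6300 + 396.0·70.80) / 6526 = 31900/6526 = 4.888 µg/L; combined flow 6526 ML/d.
Half-life 15.9 h → k = ln 2 / 15.9 = 0.04359 h⁻¹ = 1.046 d⁻¹.
After decay, C = 4.888 × e^(−kt) = 4.888 × 0.6609 = 3.230 µg/L.
At the second outfall, C = (6526·3.230 + 927.0·665.0) / (6526 + 927.0) = 85.54 µg/L.

85.5 µg/L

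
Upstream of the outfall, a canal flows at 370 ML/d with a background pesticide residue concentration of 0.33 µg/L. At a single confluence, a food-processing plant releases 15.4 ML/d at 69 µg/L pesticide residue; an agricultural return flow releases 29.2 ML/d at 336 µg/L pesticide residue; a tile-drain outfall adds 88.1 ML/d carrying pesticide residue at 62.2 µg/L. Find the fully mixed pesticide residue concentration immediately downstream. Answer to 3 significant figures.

Flow-weighted average: C = (370.0·0.3300 + 15.40·69.00 + 29.20·336.0 + 88.10·62.20) / 502.7 = 16480/502.7 = 32.77 µg/L.

32.8 µg/L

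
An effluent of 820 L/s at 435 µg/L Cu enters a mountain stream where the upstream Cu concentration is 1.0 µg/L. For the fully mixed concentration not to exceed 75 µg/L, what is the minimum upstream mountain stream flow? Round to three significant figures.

Set C_mix = 75: (Q·1.000 + 820.0·435.0) / (Q + 820.0) = 75
→ Q = 820.0·(435.0 − 75)/(75 − 1.000) = 3989 L/s.

3990 L/s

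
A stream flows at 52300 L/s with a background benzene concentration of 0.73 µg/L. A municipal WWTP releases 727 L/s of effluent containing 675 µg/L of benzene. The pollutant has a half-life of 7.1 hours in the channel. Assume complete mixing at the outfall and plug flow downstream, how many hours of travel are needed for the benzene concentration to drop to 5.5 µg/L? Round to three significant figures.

Flow-weighted average: C = (52300·0.7300 + 727.0·675.0) / 53030 = 528900/53030 = 9.974 µg/L.
Half-life 7.1 h → k = ln 2 / 7.1 = 0.09763 h⁻¹ = 2.343 d⁻¹.
9.974·exp(−k·t) = 5.5 → t = ln(9.974/5.5)/k = 21950 s = 6.097 h.

6.10 h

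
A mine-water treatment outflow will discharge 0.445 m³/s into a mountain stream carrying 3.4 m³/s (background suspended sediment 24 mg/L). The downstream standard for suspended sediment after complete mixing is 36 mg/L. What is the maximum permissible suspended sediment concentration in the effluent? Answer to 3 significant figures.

At the limit, (Qr·Cr + Qe·Cₑ)/(Qr + Qe) = 36:
Cₑ = (3.845·36 − 3.400·24.00) / 0.4450 = 127.7 mg/L.

128 mg/L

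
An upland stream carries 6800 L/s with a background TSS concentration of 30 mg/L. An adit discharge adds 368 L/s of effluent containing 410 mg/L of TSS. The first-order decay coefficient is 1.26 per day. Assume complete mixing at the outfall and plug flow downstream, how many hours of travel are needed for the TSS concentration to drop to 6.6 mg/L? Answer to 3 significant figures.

38.4 h

After mixing, C = (6800·30.00 + 368.0·410.0) / 7168 = 354900/7168 = 49.51 mg/L.
49.51·exp(−k·t) = 6.6 → t = ln(49.51/6.6)/k = 138200 s = 38.38 h.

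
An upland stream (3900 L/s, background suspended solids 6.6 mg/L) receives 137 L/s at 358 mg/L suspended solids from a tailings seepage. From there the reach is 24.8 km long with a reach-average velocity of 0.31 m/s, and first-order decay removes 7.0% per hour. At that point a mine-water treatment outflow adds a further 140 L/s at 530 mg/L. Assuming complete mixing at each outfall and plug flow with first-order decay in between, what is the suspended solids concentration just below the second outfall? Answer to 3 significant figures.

21.3 mg/L

Mixed concentration C = ΣQC/ΣQ = (3900·6.600 + 137.0·358.0) / 4037 = 74790/4037 = 18.53 mg/L; combined flow 4037 L/s.
Travel time t = 24.8·1000 / 0.31 = 80000 s = 22.22 h.
7.0%/h lost → k = −ln(1 − 0.07) = 0.07257 h⁻¹.
After decay, C = 18.53 × e^(−kt) = 18.53 × 0.1994 = 3.693 mg/L.
Second outfall: C = (4037·3.693 + 140.0·530.0)/4177 = 21.33 mg/L.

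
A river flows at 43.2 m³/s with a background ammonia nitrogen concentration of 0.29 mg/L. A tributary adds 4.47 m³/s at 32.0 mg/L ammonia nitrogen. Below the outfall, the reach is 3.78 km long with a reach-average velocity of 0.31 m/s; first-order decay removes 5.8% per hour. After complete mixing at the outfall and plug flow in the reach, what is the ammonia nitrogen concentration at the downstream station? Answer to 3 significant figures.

Conservation of mass: C = (43.20·0.2900 + 4.470·32.00) / 47.67 = 155.6/47.67 = 3.263 mg/L.
Travel time t = 3.78·1000 / 0.31 = 12190 s = 3.387 h.
5.8%/h lost → k = −ln(1 − 0.058) = 0.05975 h⁻¹.
Applying C = C₀e^(−kt): 3.263 × 0.8168 = 2.666 mg/L.

2.67 mg/L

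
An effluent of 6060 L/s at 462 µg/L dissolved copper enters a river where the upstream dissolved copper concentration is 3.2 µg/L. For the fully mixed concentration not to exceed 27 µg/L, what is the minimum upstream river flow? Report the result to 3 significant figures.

111000 L/s

Set C_mix = 27: (Q·3.200 + 6060·462.0) / (Q + 6060) = 27
→ Q = 6060·(462.0 − 27)/(27 − 3.200) = 110800 L/s.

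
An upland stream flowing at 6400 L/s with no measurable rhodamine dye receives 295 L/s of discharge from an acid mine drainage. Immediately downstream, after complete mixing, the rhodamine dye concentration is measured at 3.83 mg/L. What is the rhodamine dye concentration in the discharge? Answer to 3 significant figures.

Mass balance: 6400·0 + 295.0·Cₑ = 6695·3.830
→ Cₑ = (6695·3.830 − 6400·0) / 295.0 = 86.92 mg/L.

86.9 mg/L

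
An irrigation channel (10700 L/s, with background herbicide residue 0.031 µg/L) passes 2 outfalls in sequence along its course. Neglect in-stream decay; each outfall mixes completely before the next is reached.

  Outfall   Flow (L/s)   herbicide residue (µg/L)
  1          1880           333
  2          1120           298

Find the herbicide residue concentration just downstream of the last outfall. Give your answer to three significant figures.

70.1 µg/L

After outfall 1: Q = 10700 + 1880 = 12580 L/s; C = (10700·0.03100 + 1880·333.0)/12580 = 49.79 µg/L.
After outfall 2: Q = 12580 + 1120 = 13700 L/s; C = (12580·49.79 + 1120·298.0)/13700 = 70.08 µg/L.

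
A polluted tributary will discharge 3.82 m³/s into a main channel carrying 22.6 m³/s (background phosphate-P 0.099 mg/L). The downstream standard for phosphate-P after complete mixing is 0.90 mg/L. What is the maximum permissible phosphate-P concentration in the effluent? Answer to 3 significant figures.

5.64 mg/L

At the limit, (Qr·Cr + Qe·Cₑ)/(Qr + Qe) = 0.90:
Cₑ = (26.42·0.90 − 22.60·0.09900) / 3.820 = 5.639 mg/L.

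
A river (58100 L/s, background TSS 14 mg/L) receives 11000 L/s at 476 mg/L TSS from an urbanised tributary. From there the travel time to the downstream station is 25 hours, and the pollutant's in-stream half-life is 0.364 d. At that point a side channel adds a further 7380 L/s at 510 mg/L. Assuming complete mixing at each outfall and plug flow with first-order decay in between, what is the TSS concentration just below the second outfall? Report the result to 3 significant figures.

60.1 mg/L

Conservation of mass: C = (58100·14.00 + 11000·476.0) / 69100 = 6049000/69100 = 87.55 mg/L; combined flow 69100 L/s.
Half-life 0.364 d → k = ln 2 / 0.364 = 1.904 d⁻¹.
First-order decay: C = 87.55·exp(−k·t) = 87.55·0.1376 = 12.04 mg/L.
Second outfall: C = (69100·12.04 + 7380·510.0)/76480 = 60.09 mg/L.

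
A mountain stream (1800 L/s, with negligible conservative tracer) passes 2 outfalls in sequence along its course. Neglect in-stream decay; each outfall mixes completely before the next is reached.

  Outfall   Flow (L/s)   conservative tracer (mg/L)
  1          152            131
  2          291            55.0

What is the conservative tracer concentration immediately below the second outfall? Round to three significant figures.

16.0 mg/L

Outfall 1: combined Q = 1952 L/s; C = (1800·0 + 152.0·131.0)/1952 = 10.20 mg/L.
Outfall 2: combined Q = 2243 L/s; C = (1952·10.20 + 291.0·55.00)/2243 = 16.01 mg/L.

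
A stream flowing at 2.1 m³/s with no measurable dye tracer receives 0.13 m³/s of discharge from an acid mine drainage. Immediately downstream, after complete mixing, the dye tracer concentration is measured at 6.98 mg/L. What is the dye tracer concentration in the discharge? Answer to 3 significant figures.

Mass balance: 2.100·0 + 0.1300·Cₑ = 2.230·6.980
→ Cₑ = (2.230·6.980 − 2.100·0) / 0.1300 = 119.7 mg/L.

120 mg/L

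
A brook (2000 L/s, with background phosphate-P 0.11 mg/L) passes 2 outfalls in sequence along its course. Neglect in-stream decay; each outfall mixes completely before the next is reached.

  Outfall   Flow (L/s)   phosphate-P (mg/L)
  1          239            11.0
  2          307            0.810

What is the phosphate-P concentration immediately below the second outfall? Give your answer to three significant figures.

Below outfall 1: Q → 2239 L/s, C = (2000·0.1100 + 239.0·11.00)/2239 = 1.272 mg/L.
Below outfall 2: Q → 2546 L/s, C = (2239·1.272 + 307.0·0.8100)/2546 = 1.217 mg/L.

1.22 mg/L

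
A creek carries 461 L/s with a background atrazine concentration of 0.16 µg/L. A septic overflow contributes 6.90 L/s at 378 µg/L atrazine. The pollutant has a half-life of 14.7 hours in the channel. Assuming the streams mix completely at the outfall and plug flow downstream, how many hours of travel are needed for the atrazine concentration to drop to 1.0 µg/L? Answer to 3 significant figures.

37.0 h

Mixed concentration C = ΣQC/ΣQ = (461.0·0.1600 + 6.900·378.0) / 467.9 = 2682/467.9 = 5.732 µg/L.
Half-life 14.7 h → k = ln 2 / 14.7 = 0.04715 h⁻¹ = 1.132 d⁻¹.
5.732·exp(−k·t) = 1.0 → t = ln(5.732/1.0)/k = 133300 s = 37.03 h.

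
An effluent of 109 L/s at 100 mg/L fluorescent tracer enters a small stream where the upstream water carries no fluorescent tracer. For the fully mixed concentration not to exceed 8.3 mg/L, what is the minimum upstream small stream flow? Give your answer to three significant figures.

1200 L/s

Set C_mix = 8.3: (Q·0 + 109.0·100.0) / (Q + 109.0) = 8.3
→ Q = 109.0·(100.0 − 8.3)/(8.3 − 0) = 1204 L/s.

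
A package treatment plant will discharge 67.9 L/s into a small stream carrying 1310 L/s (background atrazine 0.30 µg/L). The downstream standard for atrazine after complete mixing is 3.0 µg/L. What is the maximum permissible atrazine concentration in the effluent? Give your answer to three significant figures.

55.1 µg/L

At the limit, (Qr·Cr + Qe·Cₑ)/(Qr + Qe) = 3.0:
Cₑ = (1378·3.0 − 1310·0.3000) / 67.90 = 55.09 µg/L.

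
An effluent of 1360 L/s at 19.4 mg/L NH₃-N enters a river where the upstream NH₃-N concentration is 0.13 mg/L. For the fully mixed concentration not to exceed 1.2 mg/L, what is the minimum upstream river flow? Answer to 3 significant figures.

Set C_mix = 1.2: (Q·0.1300 + 1360·19.40) / (Q + 1360) = 1.2
→ Q = 1360·(19.40 − 1.2)/(1.2 − 0.1300) = 23130 L/s.

23100 L/s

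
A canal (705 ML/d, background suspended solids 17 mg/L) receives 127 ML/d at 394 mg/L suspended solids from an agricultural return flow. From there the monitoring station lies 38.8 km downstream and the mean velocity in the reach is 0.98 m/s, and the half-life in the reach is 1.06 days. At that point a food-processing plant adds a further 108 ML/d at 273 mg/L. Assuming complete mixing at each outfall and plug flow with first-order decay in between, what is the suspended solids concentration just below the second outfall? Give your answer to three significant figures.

80.3 mg/L

Flow-weighted average: C = (705.0·17.00 + 127.0·394.0) / 832.0 = 62020/832.0 = 74.55 mg/L; combined flow 832.0 ML/d.
Travel time t = 38.8·1000 / 0.98 = 39590 s = 11.00 h.
Half-life 1.06 d → k = ln 2 / 1.06 = 0.6539 d⁻¹.
Applying C = C₀e^(−kt): 74.55 × 0.7411 = 55.25 mg/L.
Second outfall: C = (832.0·55.25 + 108.0·273.0)/940.0 = 80.26 mg/L.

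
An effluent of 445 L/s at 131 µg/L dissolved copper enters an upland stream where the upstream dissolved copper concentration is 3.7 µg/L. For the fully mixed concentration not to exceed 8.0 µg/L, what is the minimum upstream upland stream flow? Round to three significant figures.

Set C_mix = 8.0: (Q·3.700 + 445.0·131.0) / (Q + 445.0) = 8.0
→ Q = 445.0·(131.0 − 8.0)/(8.0 − 3.700) = 12730 L/s.

12700 L/s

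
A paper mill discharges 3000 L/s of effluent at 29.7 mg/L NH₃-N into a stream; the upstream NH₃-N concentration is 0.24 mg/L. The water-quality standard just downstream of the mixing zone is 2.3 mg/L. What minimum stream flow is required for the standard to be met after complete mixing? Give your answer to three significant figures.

Set C_mix = 2.3: (Q·0.2400 + 3000·29.70) / (Q + 3000) = 2.3
→ Q = 3000·(29.70 − 2.3)/(2.3 − 0.2400) = 39900 L/s.

39900 L/s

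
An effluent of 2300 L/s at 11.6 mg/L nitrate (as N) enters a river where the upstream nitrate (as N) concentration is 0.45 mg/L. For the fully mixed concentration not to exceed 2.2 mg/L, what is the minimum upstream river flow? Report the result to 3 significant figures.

Set C_mix = 2.2: (Q·0.4500 + 2300·11.60) / (Q + 2300) = 2.2
→ Q = 2300·(11.60 − 2.2)/(2.2 − 0.4500) = 12350 L/s.

12400 L/s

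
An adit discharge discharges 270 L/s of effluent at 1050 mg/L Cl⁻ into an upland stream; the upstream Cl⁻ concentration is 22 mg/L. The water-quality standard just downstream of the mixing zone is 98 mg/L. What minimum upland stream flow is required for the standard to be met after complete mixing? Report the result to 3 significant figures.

Set C_mix = 98: (Q·22.00 + 270.0·1050) / (Q + 270.0) = 98
→ Q = 270.0·(1050 − 98)/(98 − 22.00) = 3382 L/s.

3380 L/s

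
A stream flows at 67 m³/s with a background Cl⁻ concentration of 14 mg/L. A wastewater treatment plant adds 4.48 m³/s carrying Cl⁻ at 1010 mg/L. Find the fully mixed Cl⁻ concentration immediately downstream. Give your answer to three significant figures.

76.4 mg/L

Flow-weighted average: C = (67.00·14.00 + 4.480·1010) / 71.48 = 5463/71.48 = 76.42 mg/L.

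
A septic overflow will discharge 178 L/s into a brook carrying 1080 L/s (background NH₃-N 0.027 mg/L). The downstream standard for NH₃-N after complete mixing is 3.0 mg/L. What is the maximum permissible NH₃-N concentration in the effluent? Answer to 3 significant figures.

21.0 mg/L

At the limit, (Qr·Cr + Qe·Cₑ)/(Qr + Qe) = 3.0:
Cₑ = (1258·3.0 − 1080·0.02700) / 178.0 = 21.04 mg/L.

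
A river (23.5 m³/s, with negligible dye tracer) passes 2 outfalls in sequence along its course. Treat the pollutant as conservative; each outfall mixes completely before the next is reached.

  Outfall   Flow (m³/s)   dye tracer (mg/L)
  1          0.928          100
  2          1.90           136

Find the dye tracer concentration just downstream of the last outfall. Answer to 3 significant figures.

Below outfall 1: Q → 24.43 m³/s, C = (23.50·0 + 0.9280·100.0)/24.43 = 3.799 mg/L.
Below outfall 2: Q → 26.33 m³/s, C = (24.43·3.799 + 1.900·136.0)/26.33 = 13.34 mg/L.

13.3 mg/L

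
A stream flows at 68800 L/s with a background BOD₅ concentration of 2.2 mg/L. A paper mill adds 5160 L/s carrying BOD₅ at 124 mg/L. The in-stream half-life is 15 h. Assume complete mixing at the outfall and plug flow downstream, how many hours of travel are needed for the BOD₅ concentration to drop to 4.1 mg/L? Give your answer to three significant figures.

Mass balance: C = (68800·2.200 + 5160·124.0) / 73960 = 791200/73960 = 10.70 mg/L.
Half-life 15 h → k = ln 2 / 15 = 0.04621 h⁻¹ = 1.109 d⁻¹.
10.70·exp(−k·t) = 4.1 → t = ln(10.70/4.1)/k = 74710 s = 20.75 h.

20.8 h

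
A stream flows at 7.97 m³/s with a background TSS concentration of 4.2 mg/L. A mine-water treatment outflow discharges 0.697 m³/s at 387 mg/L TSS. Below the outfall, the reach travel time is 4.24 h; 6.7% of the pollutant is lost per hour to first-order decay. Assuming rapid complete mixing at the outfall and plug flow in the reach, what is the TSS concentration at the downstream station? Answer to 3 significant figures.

26.1 mg/L

Mass balance: C = (7.970·4.200 + 0.6970·387.0) / 8.667 = 303.2/8.667 = 34.98 mg/L.
6.7%/h lost → k = −ln(1 − 0.067) = 0.06935 h⁻¹.
After decay, C = 34.98 × e^(−kt) = 34.98 × 0.7452 = 26.07 mg/L.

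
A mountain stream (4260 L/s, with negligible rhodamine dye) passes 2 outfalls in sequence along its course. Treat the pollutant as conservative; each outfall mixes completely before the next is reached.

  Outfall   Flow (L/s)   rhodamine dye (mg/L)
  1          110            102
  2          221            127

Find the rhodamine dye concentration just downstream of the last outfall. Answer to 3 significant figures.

8.56 mg/L

Outfall 1: combined Q = 4370 L/s; C = (4260·0 + 110.0·102.0)/4370 = 2.568 mg/L.
Outfall 2: combined Q = 4591 L/s; C = (4370·2.568 + 221.0·127.0)/4591 = 8.557 mg/L.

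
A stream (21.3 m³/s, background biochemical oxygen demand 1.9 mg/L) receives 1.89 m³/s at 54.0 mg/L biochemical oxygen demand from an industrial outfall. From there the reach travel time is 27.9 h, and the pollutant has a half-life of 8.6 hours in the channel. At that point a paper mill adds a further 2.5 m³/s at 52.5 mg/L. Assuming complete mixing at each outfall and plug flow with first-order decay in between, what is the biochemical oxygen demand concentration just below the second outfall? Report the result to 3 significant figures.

Mass balance: C = (21.30·1.900 + 1.890·54.00) / 23.19 = 142.5/23.19 = 6.146 mg/L; combined flow 23.19 m³/s.
Half-life 8.6 h → k = ln 2 / 8.6 = 0.08060 h⁻¹ = 1.934 d⁻¹.
After decay, C = 6.146 × e^(−kt) = 6.146 × 0.1055 = 0.6486 mg/L.
Second outfall: C = (23.19·0.6486 + 2.500·52.50)/25.69 = 5.695 mg/L.

5.69 mg/L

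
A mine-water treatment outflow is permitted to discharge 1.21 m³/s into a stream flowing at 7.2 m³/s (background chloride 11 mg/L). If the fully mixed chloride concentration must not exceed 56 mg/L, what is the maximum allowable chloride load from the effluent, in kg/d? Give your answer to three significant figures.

33800 kg/d

Mass balance at the limit: 7.200·11.00 + 1.210·Cₑ = 8.410·56 → Cₑ = 323.8 mg/L.
Load = 1.210 m³/s × 323.8 g/m³ × 86 400 s/d = 33850 kg/d.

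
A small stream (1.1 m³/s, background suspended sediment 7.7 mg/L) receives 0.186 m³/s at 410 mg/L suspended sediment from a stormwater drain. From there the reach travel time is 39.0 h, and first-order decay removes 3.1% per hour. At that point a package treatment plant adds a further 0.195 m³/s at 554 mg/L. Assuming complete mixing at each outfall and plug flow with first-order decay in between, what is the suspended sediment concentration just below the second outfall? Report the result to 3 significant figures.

89.7 mg/L

Conservation of mass: C = (1.100·7.700 + 0.1860·410.0) / 1.286 = 84.73/1.286 = 65.89 mg/L; combined flow 1.286 m³/s.
3.1%/h lost → k = −ln(1 − 0.031) = 0.03149 h⁻¹.
First-order decay: C = 65.89·exp(−k·t) = 65.89·0.2928 = 19.29 mg/L.
At the second outfall, C = (1.286·19.29 + 0.1950·554.0) / (1.286 + 0.1950) = 89.70 mg/L.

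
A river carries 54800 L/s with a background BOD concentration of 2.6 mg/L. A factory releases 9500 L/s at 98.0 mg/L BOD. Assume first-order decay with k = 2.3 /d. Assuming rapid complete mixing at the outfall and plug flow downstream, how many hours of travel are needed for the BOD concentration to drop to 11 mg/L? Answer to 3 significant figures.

Conservation of mass: C = (54800·2.600 + 9500·98.00) / 64300 = 1073000/64300 = 16.69 mg/L.
16.69·exp(−k·t) = 11 → t = ln(16.69/11)/k = 15670 s = 4.353 h.

4.35 h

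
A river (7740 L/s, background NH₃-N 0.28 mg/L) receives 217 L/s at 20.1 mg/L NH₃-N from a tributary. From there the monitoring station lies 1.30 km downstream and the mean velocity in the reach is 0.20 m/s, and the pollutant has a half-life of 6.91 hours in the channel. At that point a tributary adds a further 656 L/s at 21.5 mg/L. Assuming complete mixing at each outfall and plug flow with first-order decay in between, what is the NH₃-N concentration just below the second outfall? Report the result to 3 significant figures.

Flow-weighted average: C = (7740·0.2800 + 217.0·20.10) / 7957 = 6529/7957 = 0.8205 mg/L; combined flow 7957 L/s.
Travel time t = 1.30·1000 / 0.20 = 6500 s = 1.806 h.
Half-life 6.91 h → k = ln 2 / 6.91 = 0.1003 h⁻¹ = 2.407 d⁻¹.
Decay over the reach: 0.8205·exp(−kt) = 0.8205·0.8343 = 0.6846 mg/L.
At the second outfall, C = (7957·0.6846 + 656.0·21.50) / (7957 + 656.0) = 2.270 mg/L.

2.27 mg/L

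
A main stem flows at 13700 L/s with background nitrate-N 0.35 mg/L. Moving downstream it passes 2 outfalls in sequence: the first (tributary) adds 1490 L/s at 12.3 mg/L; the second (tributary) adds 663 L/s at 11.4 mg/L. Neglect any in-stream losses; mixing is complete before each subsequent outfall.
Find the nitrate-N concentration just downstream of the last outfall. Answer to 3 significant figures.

1.94 mg/L

Below outfall 1: Q → 15190 L/s, C = (13700·0.3500 + 1490·12.30)/15190 = 1.522 mg/L.
Below outfall 2: Q → 15850 L/s, C = (15190·1.522 + 663.0·11.40)/15850 = 1.935 mg/L.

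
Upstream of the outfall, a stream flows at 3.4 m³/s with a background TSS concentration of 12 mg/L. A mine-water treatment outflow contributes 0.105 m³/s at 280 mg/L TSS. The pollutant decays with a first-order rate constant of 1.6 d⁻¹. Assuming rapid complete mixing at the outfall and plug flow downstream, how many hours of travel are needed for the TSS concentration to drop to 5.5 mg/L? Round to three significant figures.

Mixed concentration C = ΣQC/ΣQ = (3.400·12.00 + 0.1050·280.0) / 3.505 = 70.20/3.505 = 20.03 mg/L.
20.03·exp(−k·t) = 5.5 → t = ln(20.03/5.5)/k = 69790 s = 19.39 h.

19.4 h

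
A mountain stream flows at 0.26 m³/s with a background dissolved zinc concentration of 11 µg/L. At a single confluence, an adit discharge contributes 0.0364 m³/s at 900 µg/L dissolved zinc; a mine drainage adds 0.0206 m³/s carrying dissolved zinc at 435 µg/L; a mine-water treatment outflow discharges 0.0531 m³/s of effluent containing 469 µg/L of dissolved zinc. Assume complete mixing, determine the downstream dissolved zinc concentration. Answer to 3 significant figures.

After mixing, C = (0.2600·11.00 + 0.03640·900.0 + 0.02060·435.0 + 0.05310·469.0) / 0.3701 = 69.48/0.3701 = 187.7 µg/L.

188 µg/L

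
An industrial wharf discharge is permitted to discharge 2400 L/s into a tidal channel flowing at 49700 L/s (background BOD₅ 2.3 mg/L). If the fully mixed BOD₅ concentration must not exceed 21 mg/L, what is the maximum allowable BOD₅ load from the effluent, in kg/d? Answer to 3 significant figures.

84700 kg/d

Mass balance at the limit: 49700·2.300 + 2400·Cₑ = 52100·21 → Cₑ = 408.2 mg/L.
2400 L/s = 2.400 m³/s. Load = 2.400 m³/s × 408.2 g/m³ × 86 400 s/d = 84650 kg/d.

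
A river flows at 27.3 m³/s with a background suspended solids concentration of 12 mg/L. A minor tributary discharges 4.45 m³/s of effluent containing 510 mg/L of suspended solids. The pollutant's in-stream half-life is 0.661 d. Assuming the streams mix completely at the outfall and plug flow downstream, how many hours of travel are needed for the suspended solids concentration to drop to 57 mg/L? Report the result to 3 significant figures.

8.27 h

Mass balance: C = (27.30·12.00 + 4.450·510.0) / 31.75 = 2597/31.75 = 81.80 mg/L.
Half-life 0.661 d → k = ln 2 / 0.661 = 1.049 d⁻¹.
81.80·exp(−k·t) = 57 → t = ln(81.80/57)/k = 29760 s = 8.267 h.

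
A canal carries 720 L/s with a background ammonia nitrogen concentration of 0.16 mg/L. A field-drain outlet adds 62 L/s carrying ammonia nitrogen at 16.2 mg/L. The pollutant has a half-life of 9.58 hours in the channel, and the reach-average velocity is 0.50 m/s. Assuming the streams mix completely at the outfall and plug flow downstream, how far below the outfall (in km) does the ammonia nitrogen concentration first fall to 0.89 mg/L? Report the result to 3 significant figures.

11.8 km

Mixed concentration C = ΣQC/ΣQ = (720.0·0.1600 + 62.00·16.20) / 782.0 = 1120/782.0 = 1.432 mg/L.
Half-life 9.58 h → k = ln 2 / 9.58 = 0.07235 h⁻¹ = 1.736 d⁻¹.
Set 1.432·exp(−k·t) = 0.89 → t = ln(1.432/0.89)/k = 23650 s = 6.571 h.
Distance = v·t = 0.50·23650 = 11830 m = 11.83 km.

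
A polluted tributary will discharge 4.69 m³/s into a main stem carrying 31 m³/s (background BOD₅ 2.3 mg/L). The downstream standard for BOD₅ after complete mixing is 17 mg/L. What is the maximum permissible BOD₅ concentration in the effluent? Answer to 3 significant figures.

At the limit, (Qr·Cr + Qe·Cₑ)/(Qr + Qe) = 17:
Cₑ = (35.69·17 − 31.00·2.300) / 4.690 = 114.2 mg/L.

114 mg/L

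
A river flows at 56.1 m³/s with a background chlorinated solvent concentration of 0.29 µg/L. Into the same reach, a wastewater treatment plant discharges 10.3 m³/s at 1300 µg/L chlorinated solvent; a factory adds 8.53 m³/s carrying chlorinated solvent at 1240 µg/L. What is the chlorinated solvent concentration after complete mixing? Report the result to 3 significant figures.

320 µg/L

Conservation of mass: C = (56.10·0.2900 + 10.30·1300 + 8.530·1240) / 74.93 = 23980/74.93 = 320.1 µg/L.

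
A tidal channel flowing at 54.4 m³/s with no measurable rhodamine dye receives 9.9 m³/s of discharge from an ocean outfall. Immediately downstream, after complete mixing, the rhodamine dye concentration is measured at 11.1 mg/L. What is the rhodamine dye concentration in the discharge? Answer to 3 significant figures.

Mass balance: 54.40·0 + 9.900·Cₑ = 64.30·11.10
→ Cₑ = (64.30·11.10 − 54.40·0) / 9.900 = 72.09 mg/L.

72.1 mg/L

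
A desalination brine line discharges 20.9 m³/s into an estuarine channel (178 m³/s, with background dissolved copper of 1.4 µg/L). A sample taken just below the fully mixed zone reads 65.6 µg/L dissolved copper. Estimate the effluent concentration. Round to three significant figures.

Mass balance: 178.0·1.400 + 20.90·Cₑ = 198.9·65.60
→ Cₑ = (198.9·65.60 − 178.0·1.400) / 20.90 = 612.4 µg/L.

612 µg/L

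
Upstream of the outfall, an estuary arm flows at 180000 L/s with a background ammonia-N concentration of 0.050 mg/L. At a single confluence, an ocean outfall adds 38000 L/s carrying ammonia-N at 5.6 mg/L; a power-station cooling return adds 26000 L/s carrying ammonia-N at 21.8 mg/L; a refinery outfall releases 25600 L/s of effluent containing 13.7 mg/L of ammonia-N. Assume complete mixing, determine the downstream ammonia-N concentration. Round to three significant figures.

Mass balance: C = (180000·0.05000 + 38000·5.600 + 26000·21.80 + 25600·13.70) / 269600 = 1139000/269600 = 4.226 mg/L.

4.23 mg/L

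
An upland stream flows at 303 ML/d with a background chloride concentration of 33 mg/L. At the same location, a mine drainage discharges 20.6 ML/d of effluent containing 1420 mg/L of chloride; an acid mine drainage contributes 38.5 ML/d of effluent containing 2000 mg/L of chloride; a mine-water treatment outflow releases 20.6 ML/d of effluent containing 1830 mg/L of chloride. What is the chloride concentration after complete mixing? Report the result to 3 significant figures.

After mixing, C = (303.0·33.00 + 20.60·1420 + 38.50·2000 + 20.60·1830) / 382.7 = 153900/382.7 = 402.3 mg/L.

402 mg/L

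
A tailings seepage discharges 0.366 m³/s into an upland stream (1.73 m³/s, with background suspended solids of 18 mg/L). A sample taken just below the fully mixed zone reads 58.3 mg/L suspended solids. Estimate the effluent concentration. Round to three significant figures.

249 mg/L

Mass balance: 1.730·18.00 + 0.3660·Cₑ = 2.096·58.30
→ Cₑ = (2.096·58.30 − 1.730·18.00) / 0.3660 = 248.8 mg/L.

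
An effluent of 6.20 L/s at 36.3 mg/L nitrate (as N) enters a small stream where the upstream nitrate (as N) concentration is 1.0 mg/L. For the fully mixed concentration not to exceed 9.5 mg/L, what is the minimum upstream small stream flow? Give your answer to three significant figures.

19.5 L/s

Set C_mix = 9.5: (Q·1.000 + 6.200·36.30) / (Q + 6.200) = 9.5
→ Q = 6.200·(36.30 − 9.5)/(9.5 − 1.000) = 19.55 L/s.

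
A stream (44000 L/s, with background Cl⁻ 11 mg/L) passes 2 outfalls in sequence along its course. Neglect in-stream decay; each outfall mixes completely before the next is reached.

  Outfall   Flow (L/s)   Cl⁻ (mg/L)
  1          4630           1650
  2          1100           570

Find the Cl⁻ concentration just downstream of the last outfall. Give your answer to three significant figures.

176 mg/L

After outfall 1: Q = 44000 + 4630 = 48630 L/s; C = (44000·11.00 + 4630·1650)/48630 = 167.0 mg/L.
After outfall 2: Q = 48630 + 1100 = 49730 L/s; C = (48630·167.0 + 1100·570.0)/49730 = 176.0 mg/L.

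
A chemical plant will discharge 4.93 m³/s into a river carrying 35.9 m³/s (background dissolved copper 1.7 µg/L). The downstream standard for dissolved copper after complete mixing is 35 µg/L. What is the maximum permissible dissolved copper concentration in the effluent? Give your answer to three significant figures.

277 µg/L

At the limit, (Qr·Cr + Qe·Cₑ)/(Qr + Qe) = 35:
Cₑ = (40.83·35 − 35.90·1.700) / 4.930 = 277.5 µg/L.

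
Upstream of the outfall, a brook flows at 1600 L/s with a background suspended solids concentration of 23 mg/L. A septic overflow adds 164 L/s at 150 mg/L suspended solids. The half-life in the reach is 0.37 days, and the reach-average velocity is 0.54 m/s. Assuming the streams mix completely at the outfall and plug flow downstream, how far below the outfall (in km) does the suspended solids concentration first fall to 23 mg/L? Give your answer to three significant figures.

Flow-weighted average: C = (1600·23.00 + 164.0·150.0) / 1764 = 61400/1764 = 34.81 mg/L.
Half-life 0.37 d → k = ln 2 / 0.37 = 1.873 d⁻¹.
Set 34.81·exp(−k·t) = 23 → t = ln(34.81/23)/k = 19110 s = 5.308 h.
Distance = v·t = 0.54·19110 = 10320 m = 10.32 km.

10.3 km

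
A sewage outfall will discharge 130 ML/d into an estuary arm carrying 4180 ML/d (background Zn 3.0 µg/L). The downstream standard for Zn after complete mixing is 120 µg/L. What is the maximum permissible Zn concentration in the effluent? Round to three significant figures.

3880 µg/L

At the limit, (Qr·Cr + Qe·Cₑ)/(Qr + Qe) = 120:
Cₑ = (4310·120 − 4180·3.000) / 130.0 = 3882 µg/L.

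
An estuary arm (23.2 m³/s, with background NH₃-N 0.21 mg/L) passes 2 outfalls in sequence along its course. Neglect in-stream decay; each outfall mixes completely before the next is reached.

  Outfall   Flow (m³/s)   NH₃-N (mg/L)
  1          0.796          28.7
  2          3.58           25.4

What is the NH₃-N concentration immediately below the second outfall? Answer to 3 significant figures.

After outfall 1: Q = 23.20 + 0.7960 = 24.00 m³/s; C = (23.20·0.2100 + 0.7960·28.70)/24.00 = 1.155 mg/L.
After outfall 2: Q = 24.00 + 3.580 = 27.58 m³/s; C = (24.00·1.155 + 3.580·25.40)/27.58 = 4.303 mg/L.

4.30 mg/L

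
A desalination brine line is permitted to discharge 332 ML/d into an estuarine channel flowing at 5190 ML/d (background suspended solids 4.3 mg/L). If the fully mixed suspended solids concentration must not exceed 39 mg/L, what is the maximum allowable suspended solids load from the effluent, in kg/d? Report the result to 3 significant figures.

Mass balance at the limit: 5190·4.300 + 332.0·Cₑ = 5522·39 → Cₑ = 581.4 mg/L.
332.0 ML/d = 3.843 m³/s. Load = 3.843 m³/s × 581.4 g/m³ × 86 400 s/d = 193000 kg/d.

193000 kg/d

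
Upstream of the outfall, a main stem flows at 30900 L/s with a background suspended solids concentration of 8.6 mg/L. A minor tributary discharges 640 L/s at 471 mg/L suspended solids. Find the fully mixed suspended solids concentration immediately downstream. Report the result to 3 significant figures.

Mixed concentration C = ΣQC/ΣQ = (30900·8.600 + 640.0·471.0) / 31540 = 567200/31540 = 17.98 mg/L.

18.0 mg/L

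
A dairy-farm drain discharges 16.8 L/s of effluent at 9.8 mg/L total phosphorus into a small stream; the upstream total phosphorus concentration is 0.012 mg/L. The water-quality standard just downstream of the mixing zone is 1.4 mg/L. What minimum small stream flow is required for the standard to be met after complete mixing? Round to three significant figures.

102 L/s

Set C_mix = 1.4: (Q·0.01200 + 16.80·9.800) / (Q + 16.80) = 1.4
→ Q = 16.80·(9.800 − 1.4)/(1.4 − 0.01200) = 101.7 L/s.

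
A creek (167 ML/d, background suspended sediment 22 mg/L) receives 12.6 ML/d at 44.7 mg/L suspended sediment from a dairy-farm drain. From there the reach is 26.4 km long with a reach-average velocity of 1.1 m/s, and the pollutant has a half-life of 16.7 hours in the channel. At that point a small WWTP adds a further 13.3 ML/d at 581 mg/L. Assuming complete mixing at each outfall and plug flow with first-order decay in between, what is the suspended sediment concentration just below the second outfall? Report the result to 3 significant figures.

Conservation of mass: C = (167.0·22.00 + 12.60·44.70) / 179.6 = 4237/179.6 = 23.59 mg/L; combined flow 179.6 ML/d.
Travel time t = 26.4·1000 / 1.1 = 24000 s = 6.667 h.
Half-life 16.7 h → k = ln 2 / 16.7 = 0.04151 h⁻¹ = 0.9961 d⁻¹.
Applying C = C₀e^(−kt): 23.59 × 0.7583 = 17.89 mg/L.
Second outfall: C = (179.6·17.89 + 13.30·581.0)/192.9 = 56.71 mg/L.

56.7 mg/L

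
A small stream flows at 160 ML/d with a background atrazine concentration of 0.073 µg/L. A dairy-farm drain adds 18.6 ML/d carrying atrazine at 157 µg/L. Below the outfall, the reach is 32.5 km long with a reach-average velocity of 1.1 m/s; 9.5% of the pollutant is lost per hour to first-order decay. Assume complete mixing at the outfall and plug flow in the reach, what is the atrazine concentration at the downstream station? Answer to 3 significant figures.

7.24 µg/L

Mixed concentration C = ΣQC/ΣQ = (160.0·0.07300 + 18.60·157.0) / 178.6 = 2932/178.6 = 16.42 µg/L.
Travel time t = 32.5·1000 / 1.1 = 29550 s = 8.207 h.
9.5%/h lost → k = −ln(1 − 0.095) = 0.09982 h⁻¹.
After decay, C = 16.42 × e^(−kt) = 16.42 × 0.4408 = 7.236 µg/L.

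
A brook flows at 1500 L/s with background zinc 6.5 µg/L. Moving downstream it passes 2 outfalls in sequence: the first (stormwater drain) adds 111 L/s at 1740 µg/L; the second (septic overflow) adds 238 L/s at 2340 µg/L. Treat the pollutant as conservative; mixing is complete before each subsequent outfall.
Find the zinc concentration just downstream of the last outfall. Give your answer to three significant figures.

411 µg/L

Below outfall 1: Q → 1611 L/s, C = (1500·6.500 + 111.0·1740)/1611 = 125.9 µg/L.
Below outfall 2: Q → 1849 L/s, C = (1611·125.9 + 238.0·2340)/1849 = 410.9 µg/L.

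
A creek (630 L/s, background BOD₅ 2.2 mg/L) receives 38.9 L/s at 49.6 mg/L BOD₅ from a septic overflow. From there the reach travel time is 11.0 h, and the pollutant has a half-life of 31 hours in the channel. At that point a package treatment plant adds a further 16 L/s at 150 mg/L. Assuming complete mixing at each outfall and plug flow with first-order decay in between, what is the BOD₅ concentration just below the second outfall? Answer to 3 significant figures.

After mixing, C = (630.0·2.200 + 38.90·49.60) / 668.9 = 3315/668.9 = 4.957 mg/L; combined flow 668.9 L/s.
Half-life 31 h → k = ln 2 / 31 = 0.02236 h⁻¹ = 0.5366 d⁻¹.
After decay, C = 4.957 × e^(−kt) = 4.957 × 0.7820 = 3.876 mg/L.
Second outfall: C = (668.9·3.876 + 16.00·150.0)/684.9 = 7.289 mg/L.

7.29 mg/L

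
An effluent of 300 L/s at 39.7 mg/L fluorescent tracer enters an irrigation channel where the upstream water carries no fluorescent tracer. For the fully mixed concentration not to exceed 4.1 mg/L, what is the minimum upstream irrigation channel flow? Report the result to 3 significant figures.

2600 L/s

Set C_mix = 4.1: (Q·0 + 300.0·39.70) / (Q + 300.0) = 4.1
→ Q = 300.0·(39.70 − 4.1)/(4.1 − 0) = 2605 L/s.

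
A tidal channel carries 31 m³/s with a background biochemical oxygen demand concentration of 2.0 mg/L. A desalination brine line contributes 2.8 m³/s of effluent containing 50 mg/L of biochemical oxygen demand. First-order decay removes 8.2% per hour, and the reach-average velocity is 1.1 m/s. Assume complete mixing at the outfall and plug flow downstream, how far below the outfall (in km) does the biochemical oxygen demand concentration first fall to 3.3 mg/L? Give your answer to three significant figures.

Conservation of mass: C = (31.00·2.000 + 2.800·50.00) / 33.80 = 202.0/33.80 = 5.976 mg/L.
8.2%/h lost → k = −ln(1 − 0.082) = 0.08556 h⁻¹.
Set 5.976·exp(−k·t) = 3.3 → t = ln(5.976/3.3)/k = 24990 s = 6.941 h.
Distance = v·t = 1.1·24990 = 27490 m = 27.49 km.

27.5 km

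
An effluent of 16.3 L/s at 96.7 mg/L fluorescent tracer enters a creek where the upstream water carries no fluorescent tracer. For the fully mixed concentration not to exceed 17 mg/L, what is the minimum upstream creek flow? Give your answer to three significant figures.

76.4 L/s

Set C_mix = 17: (Q·0 + 16.30·96.70) / (Q + 16.30) = 17
→ Q = 16.30·(96.70 − 17)/(17 − 0) = 76.42 L/s.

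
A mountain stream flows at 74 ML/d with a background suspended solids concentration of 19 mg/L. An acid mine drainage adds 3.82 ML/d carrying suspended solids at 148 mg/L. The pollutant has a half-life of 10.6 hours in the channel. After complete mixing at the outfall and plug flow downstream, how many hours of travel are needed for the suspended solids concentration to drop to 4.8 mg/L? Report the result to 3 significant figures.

25.4 h

Mass balance: C = (74.00·19.00 + 3.820·148.0) / 77.82 = 1971/77.82 = 25.33 mg/L.
Half-life 10.6 h → k = ln 2 / 10.6 = 0.06539 h⁻¹ = 1.569 d⁻¹.
25.33·exp(−k·t) = 4.8 → t = ln(25.33/4.8)/k = 91580 s = 25.44 h.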